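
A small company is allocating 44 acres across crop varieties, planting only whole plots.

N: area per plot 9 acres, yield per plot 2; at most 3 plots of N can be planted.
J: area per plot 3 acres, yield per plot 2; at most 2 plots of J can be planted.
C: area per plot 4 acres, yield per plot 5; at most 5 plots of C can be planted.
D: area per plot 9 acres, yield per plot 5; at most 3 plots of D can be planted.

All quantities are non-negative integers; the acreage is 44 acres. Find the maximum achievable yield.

39

1×J, 5×C, and 2×D: area 41 ≤ 44, yield 1·2 + 5·5 + 2·5 = 37.
2×J, 5×C, and 2×D: area 44 ≤ 44, yield 2·2 + 5·5 + 2·5 = 39.
Best is 39.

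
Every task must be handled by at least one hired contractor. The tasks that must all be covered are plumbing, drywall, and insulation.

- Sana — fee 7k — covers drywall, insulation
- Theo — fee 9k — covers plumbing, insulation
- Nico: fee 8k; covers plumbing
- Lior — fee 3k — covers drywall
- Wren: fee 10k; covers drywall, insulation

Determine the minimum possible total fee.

12

Choose Theo and Lior: together they cover plumbing, drywall, insulation — every task.
Total fee: 9 + 3 = 12.
No cover costs less than 12.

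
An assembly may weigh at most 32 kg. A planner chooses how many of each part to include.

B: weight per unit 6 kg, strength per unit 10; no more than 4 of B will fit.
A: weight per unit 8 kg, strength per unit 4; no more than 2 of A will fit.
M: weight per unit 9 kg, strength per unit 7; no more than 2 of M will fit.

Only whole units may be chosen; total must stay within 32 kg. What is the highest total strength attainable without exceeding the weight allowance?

This is a bounded integer knapsack.
4×B: weight 24 ≤ 32, strength 4·10 = 40.
4×B and 1×A: weight 32 ≤ 32, strength 4·10 + 1·4 = 44.
Best is 44.

44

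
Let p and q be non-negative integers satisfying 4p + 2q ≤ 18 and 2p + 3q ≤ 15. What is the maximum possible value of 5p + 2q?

22

The continuous relaxation peaks at (4.5, 0) with value 22.50; rounding to a feasible lattice point costs some objective.
(p,q)=(4,1): 4·4+2·1=18≤18, 2·4+3·1=11≤15, objective 22.
(p,q)=(4,0): 4·4+2·0=16≤18, 2·4+3·0=8≤15, objective 20.
(p,q)=(3,2): 4·3+2·2=16≤18, 2·3+3·2=12≤15, objective 19.
The best lattice point is (4,1), giving 22.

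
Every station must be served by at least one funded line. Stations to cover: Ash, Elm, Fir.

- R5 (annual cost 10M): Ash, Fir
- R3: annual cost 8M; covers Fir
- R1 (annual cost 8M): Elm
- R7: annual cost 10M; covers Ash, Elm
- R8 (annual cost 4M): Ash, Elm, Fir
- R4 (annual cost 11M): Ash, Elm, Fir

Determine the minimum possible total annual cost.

This is an integer covering problem.
R8 alone covers Ash, Elm, Fir — every station.
Total annual cost: 4.
No cover costs less than 4.

4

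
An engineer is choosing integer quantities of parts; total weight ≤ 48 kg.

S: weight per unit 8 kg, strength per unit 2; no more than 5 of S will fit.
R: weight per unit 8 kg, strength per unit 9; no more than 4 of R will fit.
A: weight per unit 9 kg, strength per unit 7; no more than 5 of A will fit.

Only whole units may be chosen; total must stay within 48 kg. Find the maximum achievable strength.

43

4×R and 1×A: weight 41 ≤ 48, strength 4·9 + 1·7 = 43.
3×R and 2×A: weight 42 ≤ 48, strength 3·9 + 2·7 = 41.
Best is 43.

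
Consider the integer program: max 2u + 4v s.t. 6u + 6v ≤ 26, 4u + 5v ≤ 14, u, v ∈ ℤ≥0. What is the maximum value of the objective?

10

(u,v)=(1,2): 6·1+6·2=18≤26, 4·1+5·2=14≤14, objective 10.
(u,v)=(2,1): 6·2+6·1=18≤26, 4·2+5·1=13≤14, objective 8.
(u,v)=(0,2): 6·0+6·2=12≤26, 4·0+5·2=10≤14, objective 8.
(u,v)=(1,1): 6·1+6·1=12≤26, 4·1+5·1=9≤14, objective 6.
No feasible integer point exceeds 10.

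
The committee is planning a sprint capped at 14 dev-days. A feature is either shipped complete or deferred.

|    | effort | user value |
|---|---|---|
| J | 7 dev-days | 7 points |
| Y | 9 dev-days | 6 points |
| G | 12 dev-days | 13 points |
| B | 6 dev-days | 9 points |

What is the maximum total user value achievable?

Allowing fractional choices, the relaxed optimum would be about 17.7, but features are indivisible.
B: effort 6 ≤ 14, user value 9.
G: effort 12 ≤ 14, user value 13.
J + B: effort 7 + 6 = 13 ≤ 14, user value 7 + 9 = 16.
Best is J and B with total user value 16.

16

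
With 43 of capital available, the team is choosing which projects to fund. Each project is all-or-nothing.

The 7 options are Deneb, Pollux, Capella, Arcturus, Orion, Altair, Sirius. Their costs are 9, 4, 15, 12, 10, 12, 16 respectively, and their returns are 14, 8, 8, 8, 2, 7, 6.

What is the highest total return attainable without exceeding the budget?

38

Take Deneb, Pollux, Capella, and Arcturus: cost 9 + 4 + 15 + 12 = 40 ≤ 43, return 14 + 8 + 8 + 8 = 38.
No other feasible combination does better.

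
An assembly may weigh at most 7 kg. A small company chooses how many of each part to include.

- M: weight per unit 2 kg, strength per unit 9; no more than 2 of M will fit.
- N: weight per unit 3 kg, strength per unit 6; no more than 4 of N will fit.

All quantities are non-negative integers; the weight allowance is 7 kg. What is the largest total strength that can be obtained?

24

M has the best ratio (9/2); taking only M gives at most 2×9 = 18 (stopped by the supply cap of 2).
Mixing does better — 2×M and 1×N: weight 7 ≤ 7, strength 2·9 + 1·6 = 24.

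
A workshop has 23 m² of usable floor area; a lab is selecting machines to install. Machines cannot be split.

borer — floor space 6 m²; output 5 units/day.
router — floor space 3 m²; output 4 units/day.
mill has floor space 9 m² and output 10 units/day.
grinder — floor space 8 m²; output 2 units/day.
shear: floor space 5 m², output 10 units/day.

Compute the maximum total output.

This is an integer program with binary decision variables.
borer + router + mill + shear: floor space 6 + 3 + 9 + 5 = 23 ≤ 23, output 5 + 4 + 10 + 10 = 29.
borer + mill + shear: floor space 6 + 9 + 5 = 20 ≤ 23, output 5 + 10 + 10 = 25.
router + mill + shear: floor space 3 + 9 + 5 = 17 ≤ 23, output 4 + 10 + 10 = 24.
Best is borer, router, mill, and shear with total output 29.

29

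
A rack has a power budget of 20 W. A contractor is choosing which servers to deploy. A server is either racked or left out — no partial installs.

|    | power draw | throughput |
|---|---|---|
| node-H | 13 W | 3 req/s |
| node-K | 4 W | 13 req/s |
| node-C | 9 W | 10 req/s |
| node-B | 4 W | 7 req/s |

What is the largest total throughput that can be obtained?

Allowing fractional choices, the relaxed optimum would be about 30.7, but servers are indivisible.
node-K + node-B: power draw 4 + 4 = 8 ≤ 20, throughput 13 + 7 = 20.
node-K + node-C + node-B: power draw 4 + 9 + 4 = 17 ≤ 20, throughput 13 + 10 + 7 = 30.
node-K + node-C: power draw 4 + 9 = 13 ≤ 20, throughput 13 + 10 = 23.
Best is node-K, node-C, and node-B with total throughput 30.

30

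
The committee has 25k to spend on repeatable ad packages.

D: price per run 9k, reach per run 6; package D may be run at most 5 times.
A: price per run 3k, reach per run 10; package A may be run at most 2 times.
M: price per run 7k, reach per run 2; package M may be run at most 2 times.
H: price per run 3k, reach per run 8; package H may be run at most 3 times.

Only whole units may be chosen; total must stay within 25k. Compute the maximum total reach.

This is a bounded integer knapsack.
1×D, 2×A, and 3×H: price 24 ≤ 25, reach 1·6 + 2·10 + 3·8 = 50.
2×A, 1×M, and 3×H: price 22 ≤ 25, reach 2·10 + 1·2 + 3·8 = 46.
Best is 50.

50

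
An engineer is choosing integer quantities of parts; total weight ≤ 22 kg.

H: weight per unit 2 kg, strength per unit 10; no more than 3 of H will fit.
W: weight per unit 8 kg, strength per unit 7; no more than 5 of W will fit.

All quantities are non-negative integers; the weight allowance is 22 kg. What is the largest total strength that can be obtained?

H has the best ratio (10/2); taking only H gives at most 3×10 = 30 (stopped by the supply cap of 3).
Mixing does better — 3×H and 2×W: weight 22 ≤ 22, strength 3·10 + 2·7 = 44.

44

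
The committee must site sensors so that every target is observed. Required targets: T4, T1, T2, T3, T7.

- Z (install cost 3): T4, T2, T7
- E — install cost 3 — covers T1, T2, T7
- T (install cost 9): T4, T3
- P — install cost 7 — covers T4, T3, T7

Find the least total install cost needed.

10

The greedy cost-per-new-target heuristic would pick Z, E, and P for 13, but a cheaper cover exists.
Choose E and P: together they cover T4, T1, T2, T3, T7 — every target.
Total install cost: 3 + 7 = 10.
No cover costs less than 10.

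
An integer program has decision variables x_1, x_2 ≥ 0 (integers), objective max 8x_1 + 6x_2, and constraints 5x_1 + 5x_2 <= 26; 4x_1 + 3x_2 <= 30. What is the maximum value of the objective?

(x_1,x_2)=(5,0): 5·5+5·0=25≤26, 4·5+3·0=20≤30, objective 40.
(x_1,x_2)=(4,1): 5·4+5·1=25≤26, 4·4+3·1=19≤30, objective 38.
(x_1,x_2)=(4,0): 5·4+5·0=20≤26, 4·4+3·0=16≤30, objective 32.
No feasible integer point exceeds 40.

40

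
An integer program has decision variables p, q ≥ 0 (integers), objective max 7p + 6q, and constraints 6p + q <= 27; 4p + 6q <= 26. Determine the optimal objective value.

34

Relaxing integrality, the LP optimum is 38.75 at (p,q) = (4.25, 1.5), which is not an integer point.
(p,q)=(4,1): 6·4+1·1=25≤27, 4·4+6·1=22≤26, objective 34.
(p,q)=(3,2): 6·3+1·2=20≤27, 4·3+6·2=24≤26, objective 33.
(p,q)=(4,0): 6·4+1·0=24≤27, 4·4+6·0=16≤26, objective 28.
Maximum is 34 at (p,q)=(4,1).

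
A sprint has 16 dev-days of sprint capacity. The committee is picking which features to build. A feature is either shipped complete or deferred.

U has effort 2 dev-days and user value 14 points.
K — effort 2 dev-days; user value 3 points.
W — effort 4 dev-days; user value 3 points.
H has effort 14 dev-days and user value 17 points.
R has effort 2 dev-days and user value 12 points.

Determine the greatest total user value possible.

Take U, K, W, and R: effort 2 + 2 + 4 + 2 = 10 ≤ 16, user value 14 + 3 + 3 + 12 = 32.
No other feasible combination does better.

32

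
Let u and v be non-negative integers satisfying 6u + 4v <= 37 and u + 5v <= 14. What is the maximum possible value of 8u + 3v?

(u,v)=(6,0): 6·6+4·0=36≤37, 1·6+5·0=6≤14, objective 48.
(u,v)=(5,1): 6·5+4·1=34≤37, 1·5+5·1=10≤14, objective 43.
(u,v)=(5,0): 6·5+4·0=30≤37, 1·5+5·0=5≤14, objective 40.
The best lattice point is (6,0), giving 48.

48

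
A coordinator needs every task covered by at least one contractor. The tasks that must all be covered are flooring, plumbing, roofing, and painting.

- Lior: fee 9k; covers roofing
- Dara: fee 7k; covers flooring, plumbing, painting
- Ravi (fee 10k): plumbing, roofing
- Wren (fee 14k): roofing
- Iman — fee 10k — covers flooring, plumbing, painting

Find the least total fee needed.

16

This is an integer covering problem.
Choose Lior and Dara: together they cover flooring, plumbing, roofing, painting — every task.
Total fee: 9 + 7 = 16.
No cover costs less than 16.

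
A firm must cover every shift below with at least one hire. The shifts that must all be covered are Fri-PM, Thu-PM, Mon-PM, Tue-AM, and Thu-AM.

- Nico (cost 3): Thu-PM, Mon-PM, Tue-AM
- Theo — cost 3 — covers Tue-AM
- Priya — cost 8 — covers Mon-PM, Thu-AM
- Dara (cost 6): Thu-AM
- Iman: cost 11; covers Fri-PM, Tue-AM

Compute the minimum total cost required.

20

This is a weighted set-cover instance.
Choose Nico, Dara, and Iman: together they cover Fri-PM, Thu-PM, Mon-PM, Tue-AM, Thu-AM — every shift.
Total cost: 3 + 6 + 11 = 20.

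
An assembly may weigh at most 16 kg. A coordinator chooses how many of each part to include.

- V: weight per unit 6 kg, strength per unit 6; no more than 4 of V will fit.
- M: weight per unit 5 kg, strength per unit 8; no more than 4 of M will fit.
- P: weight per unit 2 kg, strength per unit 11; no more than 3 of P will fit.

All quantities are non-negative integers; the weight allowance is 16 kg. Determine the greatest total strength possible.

P has the best ratio (11/2); taking only P gives at most 3×11 = 33 (stopped by the supply cap of 3).
Mixing does better — 2×M and 3×P: weight 16 ≤ 16, strength 2·8 + 3·11 = 49.

49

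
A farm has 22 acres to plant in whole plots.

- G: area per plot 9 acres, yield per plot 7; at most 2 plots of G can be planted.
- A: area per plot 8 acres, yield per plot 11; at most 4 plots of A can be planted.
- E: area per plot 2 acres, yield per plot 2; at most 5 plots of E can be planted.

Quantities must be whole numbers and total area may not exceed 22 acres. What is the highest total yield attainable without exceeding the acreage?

Take 2×A and 3×E: area 22 ≤ 22, yield 2·11 + 3·2 = 28.
No other integer combination yields more.

28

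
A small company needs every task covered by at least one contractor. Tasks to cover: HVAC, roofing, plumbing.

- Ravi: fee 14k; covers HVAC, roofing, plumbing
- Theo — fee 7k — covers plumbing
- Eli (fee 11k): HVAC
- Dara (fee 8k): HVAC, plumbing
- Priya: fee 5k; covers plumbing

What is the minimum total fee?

The greedy cost-per-new-task heuristic would pick Dara and Ravi for 22, but a cheaper cover exists.
Ravi alone covers HVAC, roofing, plumbing — every task.
Total fee: 14.
No cover costs less than 14.

14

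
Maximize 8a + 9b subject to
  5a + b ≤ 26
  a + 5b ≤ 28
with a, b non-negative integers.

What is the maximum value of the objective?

69

(a,b)=(3,5) is feasible, giving 69.
(a,b)=(4,4) is feasible, giving 68.
(a,b)=(2,5) is feasible, giving 61.
(a,b)=(3,4) is feasible, giving 60.
Maximum is 69 at (a,b)=(3,5).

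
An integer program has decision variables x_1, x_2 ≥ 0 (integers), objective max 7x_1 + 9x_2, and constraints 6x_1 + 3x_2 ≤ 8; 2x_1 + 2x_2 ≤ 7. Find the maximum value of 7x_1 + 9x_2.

(x_1,x_2)=(0,2) is feasible, giving 18.
(x_1,x_2)=(0,1) is feasible, giving 9.
Maximum is 18 at (x_1,x_2)=(0,2).

18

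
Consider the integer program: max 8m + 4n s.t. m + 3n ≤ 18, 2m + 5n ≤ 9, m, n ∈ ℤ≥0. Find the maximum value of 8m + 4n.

32

(m,n)=(4,0): 1·4+3·0=4≤18, 2·4+5·0=8≤9, objective 32.
(m,n)=(3,0): 1·3+3·0=3≤18, 2·3+5·0=6≤9, objective 24.
No feasible integer point exceeds 32.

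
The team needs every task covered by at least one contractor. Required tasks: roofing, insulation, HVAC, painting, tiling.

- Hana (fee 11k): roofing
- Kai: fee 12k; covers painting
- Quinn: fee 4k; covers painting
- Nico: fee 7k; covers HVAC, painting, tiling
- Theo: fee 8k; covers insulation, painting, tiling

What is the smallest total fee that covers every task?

26

Choose Hana, Nico, and Theo: together they cover roofing, insulation, HVAC, painting, tiling — every task.
Total fee: 11 + 7 + 8 = 26.
No cover costs less than 26.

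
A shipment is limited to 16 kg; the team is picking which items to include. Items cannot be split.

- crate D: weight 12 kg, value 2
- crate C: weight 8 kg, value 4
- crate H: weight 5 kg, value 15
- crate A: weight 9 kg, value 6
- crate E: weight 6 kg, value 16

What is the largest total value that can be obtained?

Allowing fractional choices, the relaxed optimum would be about 34.3, but items are indivisible.
crate H + crate E: weight 5 + 6 = 11 ≤ 16, value 15 + 16 = 31.
crate H + crate A: weight 5 + 9 = 14 ≤ 16, value 15 + 6 = 21.
crate A + crate E: weight 9 + 6 = 15 ≤ 16, value 6 + 16 = 22.
Best is crate H and crate E with total value 31.

31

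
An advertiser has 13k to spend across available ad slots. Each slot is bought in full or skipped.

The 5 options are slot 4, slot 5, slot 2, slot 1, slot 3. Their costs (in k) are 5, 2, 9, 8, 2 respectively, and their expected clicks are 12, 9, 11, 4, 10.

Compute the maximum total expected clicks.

31

This is a 0-1 knapsack instance.
Allowing fractional choices, the relaxed optimum would be about 35.9, but ad slots are indivisible.
slot 5 + slot 2 + slot 3: cost 2 + 9 + 2 = 13 ≤ 13, expected clicks 9 + 11 + 10 = 30.
slot 4 + slot 5 + slot 3: cost 5 + 2 + 2 = 9 ≤ 13, expected clicks 12 + 9 + 10 = 31.
Best is slot 4, slot 5, and slot 3 with total expected clicks 31.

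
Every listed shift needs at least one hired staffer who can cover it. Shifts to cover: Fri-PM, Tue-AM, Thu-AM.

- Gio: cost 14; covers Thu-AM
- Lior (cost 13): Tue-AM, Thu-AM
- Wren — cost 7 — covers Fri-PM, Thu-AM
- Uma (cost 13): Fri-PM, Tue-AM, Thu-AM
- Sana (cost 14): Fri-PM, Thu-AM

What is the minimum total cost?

13

Uma alone covers Fri-PM, Tue-AM, Thu-AM — every shift.
Total cost: 13.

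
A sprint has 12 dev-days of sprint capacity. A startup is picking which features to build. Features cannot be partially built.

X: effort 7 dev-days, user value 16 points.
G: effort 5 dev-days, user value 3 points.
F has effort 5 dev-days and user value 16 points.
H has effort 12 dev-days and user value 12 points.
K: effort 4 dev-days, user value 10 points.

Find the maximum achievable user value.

32

F + K: effort 5 + 4 = 9 ≤ 12, user value 16 + 10 = 26.
X + F: effort 7 + 5 = 12 ≤ 12, user value 16 + 16 = 32.
X + K: effort 7 + 4 = 11 ≤ 12, user value 16 + 10 = 26.
Best is X and F with total user value 32.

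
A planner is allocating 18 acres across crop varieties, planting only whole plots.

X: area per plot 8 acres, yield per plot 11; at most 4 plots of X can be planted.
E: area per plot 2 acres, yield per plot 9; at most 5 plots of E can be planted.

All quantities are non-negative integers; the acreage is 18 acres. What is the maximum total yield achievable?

56

Take 1×X and 5×E: area 18 ≤ 18, yield 1·11 + 5·9 = 56.
E has the best ratio (9/2) and is taken to its limit of 5; remaining capacity is filled optimally with the others.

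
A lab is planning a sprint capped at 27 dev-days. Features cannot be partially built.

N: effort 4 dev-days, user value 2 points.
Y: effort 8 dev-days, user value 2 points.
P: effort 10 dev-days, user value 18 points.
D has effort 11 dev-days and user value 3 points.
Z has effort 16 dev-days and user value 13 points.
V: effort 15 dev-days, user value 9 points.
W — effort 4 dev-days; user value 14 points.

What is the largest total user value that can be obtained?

36

N + P + W: effort 4 + 10 + 4 = 18 ≤ 27, user value 2 + 18 + 14 = 34.
P + D + W: effort 10 + 11 + 4 = 25 ≤ 27, user value 18 + 3 + 14 = 35.
N + Y + P + W: effort 4 + 8 + 10 + 4 = 26 ≤ 27, user value 2 + 2 + 18 + 14 = 36.
Best is N, Y, P, and W with total user value 36.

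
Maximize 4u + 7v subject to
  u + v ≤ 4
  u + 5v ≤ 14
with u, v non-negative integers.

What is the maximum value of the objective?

22

Relaxing integrality, the LP optimum is 23.50 at (u,v) = (1.5, 2.5), which is not an integer point.
(u,v)=(2,2): 1·2+1·2=4≤4, 1·2+5·2=12≤14, objective 22.
(u,v)=(3,1): 1·3+1·1=4≤4, 1·3+5·1=8≤14, objective 19.
The best lattice point is (2,2), giving 22.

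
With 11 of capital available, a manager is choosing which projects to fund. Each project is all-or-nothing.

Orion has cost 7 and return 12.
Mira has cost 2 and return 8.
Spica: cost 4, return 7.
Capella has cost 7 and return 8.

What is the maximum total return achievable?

20

Take Orion and Mira: cost 7 + 2 = 9 ≤ 11, return 12 + 8 = 20.
No other feasible combination does better.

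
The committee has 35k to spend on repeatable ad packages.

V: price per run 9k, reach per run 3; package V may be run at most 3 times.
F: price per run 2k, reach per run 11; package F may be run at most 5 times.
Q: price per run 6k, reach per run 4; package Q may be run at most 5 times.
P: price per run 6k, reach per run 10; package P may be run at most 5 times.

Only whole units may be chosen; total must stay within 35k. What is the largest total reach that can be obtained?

F has the best ratio (11/2); taking only F gives at most 5×11 = 55 (stopped by the supply cap of 5).
Mixing does better — 5×F and 4×P: price 34 ≤ 35, reach 5·11 + 4·10 = 95.

95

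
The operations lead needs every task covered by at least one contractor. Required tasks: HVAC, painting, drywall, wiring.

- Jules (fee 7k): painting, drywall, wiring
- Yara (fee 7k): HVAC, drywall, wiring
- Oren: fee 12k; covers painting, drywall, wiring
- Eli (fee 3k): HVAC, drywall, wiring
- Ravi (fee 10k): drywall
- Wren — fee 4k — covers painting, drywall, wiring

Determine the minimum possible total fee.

Choose Eli and Wren: together they cover HVAC, painting, drywall, wiring — every task.
Total fee: 3 + 4 = 7.
No cover costs less than 7.

7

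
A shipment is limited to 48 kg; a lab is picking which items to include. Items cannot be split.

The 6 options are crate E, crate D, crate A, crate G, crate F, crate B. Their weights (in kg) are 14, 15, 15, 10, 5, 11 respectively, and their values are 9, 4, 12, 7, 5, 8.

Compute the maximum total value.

crate E + crate A + crate G + crate F: weight 14 + 15 + 10 + 5 = 44 ≤ 48, value 9 + 12 + 7 + 5 = 33.
crate E + crate A + crate F + crate B: weight 14 + 15 + 5 + 11 = 45 ≤ 48, value 9 + 12 + 5 + 8 = 34.
Best is crate E, crate A, crate F, and crate B with total value 34.

34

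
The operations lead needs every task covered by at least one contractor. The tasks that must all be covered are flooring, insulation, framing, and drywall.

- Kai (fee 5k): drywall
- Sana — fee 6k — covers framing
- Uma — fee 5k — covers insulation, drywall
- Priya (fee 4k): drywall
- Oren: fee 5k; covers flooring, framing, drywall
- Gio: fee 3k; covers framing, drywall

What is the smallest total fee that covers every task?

The greedy cost-per-new-task heuristic would pick Gio, Uma, and Oren for 13, but a cheaper cover exists.
Choose Uma and Oren: together they cover flooring, insulation, framing, drywall — every task.
Total fee: 5 + 5 = 10.
No cover costs less than 10.

10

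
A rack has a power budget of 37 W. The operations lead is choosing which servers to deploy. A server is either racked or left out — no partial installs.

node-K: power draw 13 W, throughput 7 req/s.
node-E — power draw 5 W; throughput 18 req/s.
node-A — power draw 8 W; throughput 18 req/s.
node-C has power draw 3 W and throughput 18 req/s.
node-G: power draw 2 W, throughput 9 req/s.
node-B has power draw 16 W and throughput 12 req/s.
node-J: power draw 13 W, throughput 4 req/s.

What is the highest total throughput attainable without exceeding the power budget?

Allowing fractional choices, the relaxed optimum would be about 76.6, but servers are indivisible.
node-K + node-E + node-A + node-C + node-G: power draw 13 + 5 + 8 + 3 + 2 = 31 ≤ 37, throughput 7 + 18 + 18 + 18 + 9 = 70.
node-E + node-A + node-C + node-G + node-B: power draw 5 + 8 + 3 + 2 + 16 = 34 ≤ 37, throughput 18 + 18 + 18 + 9 + 12 = 75.
node-E + node-A + node-C + node-G + node-J: power draw 5 + 8 + 3 + 2 + 13 = 31 ≤ 37, throughput 18 + 18 + 18 + 9 + 4 = 67.
Best is node-E, node-A, node-C, node-G, and node-B with total throughput 75.

75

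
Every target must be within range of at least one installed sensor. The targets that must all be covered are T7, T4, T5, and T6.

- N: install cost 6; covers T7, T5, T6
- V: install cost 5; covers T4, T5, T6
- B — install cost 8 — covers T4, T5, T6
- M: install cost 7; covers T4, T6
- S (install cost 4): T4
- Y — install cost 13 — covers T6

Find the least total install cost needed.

The greedy cost-per-new-target heuristic would pick V and N for 11, but a cheaper cover exists.
Choose N and S: together they cover T7, T4, T5, T6 — every target.
Total install cost: 6 + 4 = 10.
No cover costs less than 10.

10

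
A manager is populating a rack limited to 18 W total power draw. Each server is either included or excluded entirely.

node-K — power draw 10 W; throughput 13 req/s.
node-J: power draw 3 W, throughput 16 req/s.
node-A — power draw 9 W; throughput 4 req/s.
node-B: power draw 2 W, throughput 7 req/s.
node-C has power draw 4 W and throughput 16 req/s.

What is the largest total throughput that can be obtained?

Allowing fractional choices, the relaxed optimum would be about 50.7, but servers are indivisible.
node-J + node-B + node-C: power draw 3 + 2 + 4 = 9 ≤ 18, throughput 16 + 7 + 16 = 39.
node-J + node-A + node-B + node-C: power draw 3 + 9 + 2 + 4 = 18 ≤ 18, throughput 16 + 4 + 7 + 16 = 43.
node-K + node-J + node-C: power draw 10 + 3 + 4 = 17 ≤ 18, throughput 13 + 16 + 16 = 45.
Best is node-K, node-J, and node-C with total throughput 45.

45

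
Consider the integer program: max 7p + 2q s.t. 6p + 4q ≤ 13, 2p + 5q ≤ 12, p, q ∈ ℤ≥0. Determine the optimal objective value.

14

(p,q)=(2,0) is feasible, giving 14.
(p,q)=(1,1) is feasible, giving 9.
(p,q)=(1,0) is feasible, giving 7.
Maximum is 14 at (p,q)=(2,0).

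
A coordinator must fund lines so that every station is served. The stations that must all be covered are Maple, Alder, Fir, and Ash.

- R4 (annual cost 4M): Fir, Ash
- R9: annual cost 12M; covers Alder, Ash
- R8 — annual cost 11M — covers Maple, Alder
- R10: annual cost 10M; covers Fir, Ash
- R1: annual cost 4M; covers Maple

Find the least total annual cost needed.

The greedy cost-per-new-station heuristic would pick R4, R1, and R8 for 19, but a cheaper cover exists.
Choose R4 and R8: together they cover Maple, Alder, Fir, Ash — every station.
Total annual cost: 4 + 11 = 15.
No cover costs less than 15.

15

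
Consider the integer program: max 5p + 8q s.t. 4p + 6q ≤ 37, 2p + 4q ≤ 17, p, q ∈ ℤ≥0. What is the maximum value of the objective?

40

Relaxing integrality, the LP optimum is 42.50 at (p,q) = (8.5, 0), which is not an integer point.
(p,q)=(8,0): 4·8+6·0=32≤37, 2·8+4·0=16≤17, objective 40.
(p,q)=(7,0): 4·7+6·0=28≤37, 2·7+4·0=14≤17, objective 35.
The best lattice point is (8,0), giving 40.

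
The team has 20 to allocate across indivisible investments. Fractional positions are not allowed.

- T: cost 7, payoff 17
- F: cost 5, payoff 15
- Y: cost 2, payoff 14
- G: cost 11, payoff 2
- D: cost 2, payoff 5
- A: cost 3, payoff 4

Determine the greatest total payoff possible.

This is a 0-1 knapsack instance.
Allowing fractional choices, the relaxed optimum would be about 55.2, but investments are indivisible.
T + F + Y + D: cost 7 + 5 + 2 + 2 = 16 ≤ 20, payoff 17 + 15 + 14 + 5 = 51.
T + F + Y + D + A: cost 7 + 5 + 2 + 2 + 3 = 19 ≤ 20, payoff 17 + 15 + 14 + 5 + 4 = 55.
Best is T, F, Y, D, and A with total payoff 55.

55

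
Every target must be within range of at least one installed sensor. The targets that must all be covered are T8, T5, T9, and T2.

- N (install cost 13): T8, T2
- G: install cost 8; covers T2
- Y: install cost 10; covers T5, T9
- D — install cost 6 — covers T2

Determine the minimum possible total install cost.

23

The greedy cost-per-new-target heuristic would pick Y, D, and N for 29, but a cheaper cover exists.
Choose N and Y: together they cover T8, T5, T9, T2 — every target.
Total install cost: 13 + 10 = 23.
No cover costs less than 23.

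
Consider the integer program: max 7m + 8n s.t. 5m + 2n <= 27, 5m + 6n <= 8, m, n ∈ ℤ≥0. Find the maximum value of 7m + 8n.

8

Relaxing integrality, the LP optimum is 11.20 at (m,n) = (1.6, 0), which is not an integer point.
(m,n)=(0,1): 5·0+2·1=2≤27, 5·0+6·1=6≤8, objective 8.
(m,n)=(1,0): 5·1+2·0=5≤27, 5·1+6·0=5≤8, objective 7.
(m,n)=(0,0): 5·0+2·0=0≤27, 5·0+6·0=0≤8, objective 0.
The best lattice point is (0,1), giving 8.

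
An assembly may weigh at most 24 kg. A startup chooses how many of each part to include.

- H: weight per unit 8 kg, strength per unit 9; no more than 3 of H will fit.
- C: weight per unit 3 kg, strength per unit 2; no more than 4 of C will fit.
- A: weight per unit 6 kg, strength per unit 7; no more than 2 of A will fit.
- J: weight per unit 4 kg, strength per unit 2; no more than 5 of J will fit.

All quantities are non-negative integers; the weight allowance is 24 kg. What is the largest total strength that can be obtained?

This is a bounded integer knapsack.
1×H, 2×A, and 1×J: weight 24 ≤ 24, strength 1·9 + 2·7 + 1·2 = 25.
3×H: weight 24 ≤ 24, strength 3·9 = 27.
Best is 27.

27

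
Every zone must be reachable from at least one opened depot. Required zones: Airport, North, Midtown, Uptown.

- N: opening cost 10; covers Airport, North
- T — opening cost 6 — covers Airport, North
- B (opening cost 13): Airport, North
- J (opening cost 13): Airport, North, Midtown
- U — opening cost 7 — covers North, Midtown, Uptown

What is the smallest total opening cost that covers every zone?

13

This is a weighted set-cover instance.
Choose T and U: together they cover Airport, North, Midtown, Uptown — every zone.
Total opening cost: 6 + 7 = 13.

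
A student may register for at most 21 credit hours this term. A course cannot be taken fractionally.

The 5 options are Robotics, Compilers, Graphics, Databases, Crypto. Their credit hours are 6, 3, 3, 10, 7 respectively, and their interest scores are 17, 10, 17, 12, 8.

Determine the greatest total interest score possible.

52

Robotics + Compilers + Graphics + Crypto: credit hours 6 + 3 + 3 + 7 = 19 ≤ 21, interest score 17 + 10 + 17 + 8 = 52.
Robotics + Compilers + Graphics: credit hours 6 + 3 + 3 = 12 ≤ 21, interest score 17 + 10 + 17 = 44.
Robotics + Graphics + Databases: credit hours 6 + 3 + 10 = 19 ≤ 21, interest score 17 + 17 + 12 = 46.
Best is Robotics, Compilers, Graphics, and Crypto with total interest score 52.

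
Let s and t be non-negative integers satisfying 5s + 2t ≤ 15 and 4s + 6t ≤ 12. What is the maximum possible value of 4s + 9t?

18

(s,t)=(0,2): 5·0+2·2=4≤15, 4·0+6·2=12≤12, objective 18.
(s,t)=(1,1): 5·1+2·1=7≤15, 4·1+6·1=10≤12, objective 13.
(s,t)=(0,1): 5·0+2·1=2≤15, 4·0+6·1=6≤12, objective 9.
No feasible integer point exceeds 18.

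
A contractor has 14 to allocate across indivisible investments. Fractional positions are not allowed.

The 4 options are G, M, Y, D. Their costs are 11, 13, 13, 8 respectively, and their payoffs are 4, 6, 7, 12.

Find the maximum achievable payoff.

D: cost 8 ≤ 14, payoff 12.
M: cost 13 ≤ 14, payoff 6.
Y: cost 13 ≤ 14, payoff 7.
Best is D with total payoff 12.

12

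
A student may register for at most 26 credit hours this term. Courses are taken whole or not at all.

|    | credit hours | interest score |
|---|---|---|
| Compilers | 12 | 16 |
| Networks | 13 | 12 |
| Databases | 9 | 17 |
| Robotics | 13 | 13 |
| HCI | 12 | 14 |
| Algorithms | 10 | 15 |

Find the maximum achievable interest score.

Take Compilers and Databases: credit hours 12 + 9 = 21 ≤ 26, interest score 16 + 17 = 33.
No other feasible combination does better.

33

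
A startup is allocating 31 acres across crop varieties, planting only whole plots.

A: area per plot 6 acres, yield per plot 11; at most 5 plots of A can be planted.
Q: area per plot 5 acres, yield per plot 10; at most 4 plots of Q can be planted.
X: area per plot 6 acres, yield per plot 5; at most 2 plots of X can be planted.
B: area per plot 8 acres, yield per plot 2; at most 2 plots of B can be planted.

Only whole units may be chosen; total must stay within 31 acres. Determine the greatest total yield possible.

Q has the best ratio (10/5); taking only Q gives at most 4×10 = 40 (stopped by the supply cap of 4).
Mixing does better — 5×A: area 30 ≤ 31, yield 5·11 = 55.

55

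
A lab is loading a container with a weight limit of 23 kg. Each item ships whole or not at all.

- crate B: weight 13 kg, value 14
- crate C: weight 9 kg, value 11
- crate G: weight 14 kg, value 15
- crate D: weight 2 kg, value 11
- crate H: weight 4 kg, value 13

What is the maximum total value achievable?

This is a 0-1 knapsack instance.
Allowing fractional choices, the relaxed optimum would be about 43.6, but items are indivisible.
crate G + crate D + crate H: weight 14 + 2 + 4 = 20 ≤ 23, value 15 + 11 + 13 = 39.
crate B + crate D + crate H: weight 13 + 2 + 4 = 19 ≤ 23, value 14 + 11 + 13 = 38.
crate C + crate D + crate H: weight 9 + 2 + 4 = 15 ≤ 23, value 11 + 11 + 13 = 35.
Best is crate G, crate D, and crate H with total value 39.

39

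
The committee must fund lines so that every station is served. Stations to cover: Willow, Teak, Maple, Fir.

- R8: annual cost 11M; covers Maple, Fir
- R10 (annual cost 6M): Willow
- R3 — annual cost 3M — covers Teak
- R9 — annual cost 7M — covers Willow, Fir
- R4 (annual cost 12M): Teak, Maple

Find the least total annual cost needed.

19

Choose R9 and R4: together they cover Willow, Teak, Maple, Fir — every station.
Total annual cost: 7 + 12 = 19.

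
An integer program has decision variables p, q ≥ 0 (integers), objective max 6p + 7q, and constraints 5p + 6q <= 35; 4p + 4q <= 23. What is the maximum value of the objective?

(p,q)=(0,5): 5·0+6·5=30≤35, 4·0+4·5=20≤23, objective 35.
(p,q)=(1,4): 5·1+6·4=29≤35, 4·1+4·4=20≤23, objective 34.
(p,q)=(0,4): 5·0+6·4=24≤35, 4·0+4·4=16≤23, objective 28.
The best lattice point is (0,5), giving 35.

35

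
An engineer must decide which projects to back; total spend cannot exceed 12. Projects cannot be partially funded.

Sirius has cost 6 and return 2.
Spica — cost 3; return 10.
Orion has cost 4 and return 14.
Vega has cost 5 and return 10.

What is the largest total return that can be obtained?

34

Spica + Orion: cost 3 + 4 = 7 ≤ 12, return 10 + 14 = 24.
Orion + Vega: cost 4 + 5 = 9 ≤ 12, return 14 + 10 = 24.
Spica + Orion + Vega: cost 3 + 4 + 5 = 12 ≤ 12, return 10 + 14 + 10 = 34.
Best is Spica, Orion, and Vega with total return 34.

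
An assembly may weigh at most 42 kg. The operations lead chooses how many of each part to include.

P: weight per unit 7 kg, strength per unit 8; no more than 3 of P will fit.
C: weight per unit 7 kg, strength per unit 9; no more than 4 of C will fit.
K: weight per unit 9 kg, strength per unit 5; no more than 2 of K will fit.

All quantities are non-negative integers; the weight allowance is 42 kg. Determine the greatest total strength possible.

Take 2×P and 4×C: weight 42 ≤ 42, strength 2·8 + 4·9 = 52.
C has the best ratio (9/7) and is taken to its limit of 4; remaining capacity is filled optimally with the others.

52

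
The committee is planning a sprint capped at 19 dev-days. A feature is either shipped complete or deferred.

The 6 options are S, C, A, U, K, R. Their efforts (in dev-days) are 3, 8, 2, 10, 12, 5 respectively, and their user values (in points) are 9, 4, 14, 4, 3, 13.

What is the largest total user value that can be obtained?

This is a 0-1 knapsack instance.
S + A + R: effort 3 + 2 + 5 = 10 ≤ 19, user value 9 + 14 + 13 = 36.
C + A + R: effort 8 + 2 + 5 = 15 ≤ 19, user value 4 + 14 + 13 = 31.
S + C + A + R: effort 3 + 8 + 2 + 5 = 18 ≤ 19, user value 9 + 4 + 14 + 13 = 40.
Best is S, C, A, and R with total user value 40.

40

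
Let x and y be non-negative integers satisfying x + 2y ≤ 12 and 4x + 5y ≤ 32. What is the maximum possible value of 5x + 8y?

48

(x,y)=(0,6): 1·0+2·6=12≤12, 4·0+5·6=30≤32, objective 48.
(x,y)=(1,5): 1·1+2·5=11≤12, 4·1+5·5=29≤32, objective 45.
(x,y)=(2,4): 1·2+2·4=10≤12, 4·2+5·4=28≤32, objective 42.
(x,y)=(0,5): 1·0+2·5=10≤12, 4·0+5·5=25≤32, objective 40.
Maximum is 48 at (x,y)=(0,6).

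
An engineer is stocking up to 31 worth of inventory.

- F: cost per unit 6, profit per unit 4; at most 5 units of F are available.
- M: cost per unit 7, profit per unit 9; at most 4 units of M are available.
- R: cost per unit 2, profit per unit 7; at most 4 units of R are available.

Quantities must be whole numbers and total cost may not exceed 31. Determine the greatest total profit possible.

55

3×M and 4×R: cost 29 ≤ 31, profit 3·9 + 4·7 = 55.
1×F, 2×M, and 4×R: cost 28 ≤ 31, profit 1·4 + 2·9 + 4·7 = 50.
Best is 55.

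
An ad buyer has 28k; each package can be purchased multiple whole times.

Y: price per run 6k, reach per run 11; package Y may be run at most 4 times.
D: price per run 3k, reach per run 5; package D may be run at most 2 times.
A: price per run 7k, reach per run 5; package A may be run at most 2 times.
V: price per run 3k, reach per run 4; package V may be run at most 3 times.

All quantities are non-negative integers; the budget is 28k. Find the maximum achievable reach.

4×Y and 1×V: price 27 ≤ 28, reach 4·11 + 1·4 = 48.
4×Y and 1×D: price 27 ≤ 28, reach 4·11 + 1·5 = 49.
Best is 49.

49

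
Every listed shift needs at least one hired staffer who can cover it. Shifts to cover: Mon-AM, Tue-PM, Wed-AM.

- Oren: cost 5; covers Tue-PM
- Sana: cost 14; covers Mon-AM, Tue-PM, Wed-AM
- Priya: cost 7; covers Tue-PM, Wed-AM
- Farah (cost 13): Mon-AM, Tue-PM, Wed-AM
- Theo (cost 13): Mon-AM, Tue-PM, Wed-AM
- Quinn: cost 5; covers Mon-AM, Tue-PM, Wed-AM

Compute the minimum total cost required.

Quinn alone covers Mon-AM, Tue-PM, Wed-AM — every shift.
Total cost: 5.

5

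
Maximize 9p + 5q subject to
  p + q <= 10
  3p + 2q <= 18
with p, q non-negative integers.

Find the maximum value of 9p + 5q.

54

(p,q)=(6,0): 1·6+1·0=6≤10, 3·6+2·0=18≤18, objective 54.
(p,q)=(5,1): 1·5+1·1=6≤10, 3·5+2·1=17≤18, objective 50.
(p,q)=(5,0): 1·5+1·0=5≤10, 3·5+2·0=15≤18, objective 45.
The best lattice point is (6,0), giving 54.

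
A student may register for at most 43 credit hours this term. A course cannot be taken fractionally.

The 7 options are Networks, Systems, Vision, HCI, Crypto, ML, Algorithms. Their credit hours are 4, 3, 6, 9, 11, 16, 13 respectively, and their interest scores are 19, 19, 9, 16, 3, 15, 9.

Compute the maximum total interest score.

78

Take Networks, Systems, Vision, HCI, and ML: credit hours 4 + 3 + 6 + 9 + 16 = 38 ≤ 43, interest score 19 + 19 + 9 + 16 + 15 = 78.
No other feasible combination does better.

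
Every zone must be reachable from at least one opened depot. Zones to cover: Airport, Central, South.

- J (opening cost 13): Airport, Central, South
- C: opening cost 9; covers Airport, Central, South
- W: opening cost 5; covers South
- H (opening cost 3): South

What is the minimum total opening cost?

9

This is an integer covering problem.
C alone covers Airport, Central, South — every zone.
Total opening cost: 9.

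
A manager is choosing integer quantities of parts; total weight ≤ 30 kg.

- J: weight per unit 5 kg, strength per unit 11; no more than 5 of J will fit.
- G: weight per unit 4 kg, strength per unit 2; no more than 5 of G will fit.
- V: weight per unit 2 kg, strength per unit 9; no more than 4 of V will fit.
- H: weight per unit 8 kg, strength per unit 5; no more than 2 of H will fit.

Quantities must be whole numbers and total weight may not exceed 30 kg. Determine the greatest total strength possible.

80

This is a bounded integer knapsack.
4×J and 4×V: weight 28 ≤ 30, strength 4·11 + 4·9 = 80.
4×J, 1×G, and 3×V: weight 30 ≤ 30, strength 4·11 + 1·2 + 3·9 = 73.
Best is 80.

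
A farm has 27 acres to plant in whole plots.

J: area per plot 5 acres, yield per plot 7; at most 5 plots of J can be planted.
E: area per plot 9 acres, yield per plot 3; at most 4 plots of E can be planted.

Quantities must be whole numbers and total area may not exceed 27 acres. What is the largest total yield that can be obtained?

5×J: area 25 ≤ 27, yield 5·7 = 35.
4×J: area 20 ≤ 27, yield 4·7 = 28.
Best is 35.

35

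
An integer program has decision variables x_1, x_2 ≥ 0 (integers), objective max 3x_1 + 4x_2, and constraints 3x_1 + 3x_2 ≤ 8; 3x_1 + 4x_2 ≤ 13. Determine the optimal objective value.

8

Relaxing integrality, the LP optimum is 10.67 at (x_1,x_2) = (0, 2.67), which is not an integer point.
(x_1,x_2)=(0,2): 3·0+3·2=6≤8, 3·0+4·2=8≤13, objective 8.
(x_1,x_2)=(1,1): 3·1+3·1=6≤8, 3·1+4·1=7≤13, objective 7.
(x_1,x_2)=(0,1): 3·0+3·1=3≤8, 3·0+4·1=4≤13, objective 4.
The best lattice point is (0,2), giving 8.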